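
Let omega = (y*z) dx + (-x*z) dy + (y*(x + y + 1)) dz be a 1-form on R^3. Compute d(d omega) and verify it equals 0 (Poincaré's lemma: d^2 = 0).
d(d omega) = 0

Step 1: d omega = sum_{i<j} (∂f_j/∂x_i - ∂f_i/∂x_j) dx_i ∧ dx_j:
  coeff of dx ∧ dy: -2*z
  coeff of dx ∧ dz: 0
  coeff of dy ∧ dz: 2*x + 2*y + 1
Step 2: Apply d again to each 2-form coefficient. The only possible 3-form in R^3 is dx ∧ dy ∧ dz, with coefficient
  ∂(coeff of dy∧dz)/∂x - ∂(coeff of dx∧dz)/∂y + ∂(coeff of dx∧dy)/∂z
  = ∂/∂x (2*x + 2*y + 1) - ∂/∂y (0) + ∂/∂z (-2*z).
Each of these terms simplifies to sums of mixed partials that cancel in pairs. The result is 0 (by equality of mixed partials for smooth functions — Schwarz / Clairaut).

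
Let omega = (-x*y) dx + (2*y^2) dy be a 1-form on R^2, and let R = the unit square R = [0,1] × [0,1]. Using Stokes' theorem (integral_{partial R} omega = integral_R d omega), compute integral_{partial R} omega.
integral_(partial R) omega = 1/2

Stokes: integral_partial_R omega = integral_R d omega with d omega = (∂Q/∂x - ∂P/∂y) dx ∧ dy.
  ∂Q/∂x = 0
  ∂P/∂y = -x
  integrand = ∂Q/∂x - ∂P/∂y = x.
Integrating over R: integral_0^1 integral_0^1 (x) dx dy = 1/2.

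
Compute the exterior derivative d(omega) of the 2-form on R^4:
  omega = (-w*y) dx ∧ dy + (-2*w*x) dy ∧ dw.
d(omega) = (-2*w - y) dx ∧ dy ∧ dw

For a 2-form omega = sum_{i<j} g_{ij} dx_i ∧ dx_j, the exterior derivative is
  d(omega) = sum_{i<j} d(g_{ij}) ∧ dx_i ∧ dx_j = sum_{i<j, k} (∂g_{ij}/∂x_k) dx_k ∧ dx_i ∧ dx_j.
Expand each term, using dx_k ∧ dx_i ∧ dx_j = sgn(permutation) dx_{(a)} ∧ dx_{(b)} ∧ dx_{(c)} with (a < b < c) sorted:
  d(-w*y) includes (∂/∂w)(-w*y) dw = (-y) dw, which multiplied by dx ∧ dy gives (-y) dx ∧ dy ∧ dw
  d(-2*w*x) includes (∂/∂x)(-2*w*x) dx = (-2*w) dx, which multiplied by dy ∧ dw gives (-2*w) dx ∧ dy ∧ dw
Collecting like 3-forms: d(omega) = (-2*w - y) dx ∧ dy ∧ dw.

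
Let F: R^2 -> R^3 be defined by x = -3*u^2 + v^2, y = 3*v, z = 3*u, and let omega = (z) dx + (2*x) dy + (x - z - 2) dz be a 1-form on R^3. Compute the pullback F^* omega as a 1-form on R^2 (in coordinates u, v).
F^* omega = (-27*u^2 - 9*u + 3*v^2 - 6) du + (-18*u^2 + 6*u*v + 6*v^2) dv

Using F^*(f dg) = (f ∘ F) d(g ∘ F), substitute each coordinate x_i by F_i(u, v) in f_i, and replace dx_i by d F_i = (∂F_i/∂u) du + (∂F_i/∂v) dv.
  For the x component: f_1(F) = 3*u; d F_1 = (-6*u) du + (2*v) dv
  For the y component: f_2(F) = -6*u^2 + 2*v^2; d F_2 = (0) du + (3) dv
  For the z component: f_3(F) = -3*u^2 - 3*u + v^2 - 2; d F_3 = (3) du + (0) dv
Combining and collecting du, dv coefficients:
  coeff of du: -27*u^2 - 9*u + 3*v^2 - 6
  coeff of dv: -18*u^2 + 6*u*v + 6*v^2
F^* omega = (-27*u^2 - 9*u + 3*v^2 - 6) du + (-18*u^2 + 6*u*v + 6*v^2) dv.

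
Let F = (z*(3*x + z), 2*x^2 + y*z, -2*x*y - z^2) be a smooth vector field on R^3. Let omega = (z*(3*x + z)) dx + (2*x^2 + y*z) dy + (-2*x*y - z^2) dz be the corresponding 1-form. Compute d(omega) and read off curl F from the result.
d(omega) = (-2*x - y) dy ∧ dz + (3*x + 2*y + 2*z) dz ∧ dx + (4*x) dx ∧ dy; curl F = (-2*x - y, 3*x + 2*y + 2*z, 4*x)

d omega = sum_{i<j} (∂f_j/∂x_i - ∂f_i/∂x_j) dx_i ∧ dx_j. Under the identification (dy ∧ dz, dz ∧ dx, dx ∧ dy) ↔ (e_x, e_y, e_z), the coefficients are exactly the components of curl F. Compute:
  ∂R/∂y - ∂Q/∂z = (-2*x) - (y) = -2*x - y
  ∂P/∂z - ∂R/∂x = (3*x + 2*z) - (-2*y) = 3*x + 2*y + 2*z
  ∂Q/∂x - ∂P/∂y = (4*x) - (0) = 4*x.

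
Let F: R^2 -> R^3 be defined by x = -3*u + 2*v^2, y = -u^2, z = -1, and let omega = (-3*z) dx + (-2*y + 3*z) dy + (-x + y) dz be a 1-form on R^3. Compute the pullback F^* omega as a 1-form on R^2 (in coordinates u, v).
F^* omega = (-4*u^3 + 6*u - 9) du + (12*v) dv

Using F^*(f dg) = (f ∘ F) d(g ∘ F), substitute each coordinate x_i by F_i(u, v) in f_i, and replace dx_i by d F_i = (∂F_i/∂u) du + (∂F_i/∂v) dv.
  For the x component: f_1(F) = 3; d F_1 = (-3) du + (4*v) dv
  For the y component: f_2(F) = 2*u^2 - 3; d F_2 = (-2*u) du + (0) dv
  For the z component: f_3(F) = -u^2 + 3*u - 2*v^2; d F_3 = (0) du + (0) dv
Combining and collecting du, dv coefficients:
  coeff of du: -4*u^3 + 6*u - 9
  coeff of dv: 12*v
F^* omega = (-4*u^3 + 6*u - 9) du + (12*v) dv.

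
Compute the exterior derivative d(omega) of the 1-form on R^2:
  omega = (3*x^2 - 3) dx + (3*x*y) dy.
d(omega) = (3*y) dx ∧ dy

For a 1-form omega = sum_i f_i dx_i, the exterior derivative is
  d(omega) = sum_{i < j} (∂f_j/∂x_i - ∂f_i/∂x_j) dx_i ∧ dx_j.
  coefficient of dx ∧ dy: ∂f_2/∂x - ∂f_1/∂y = ∂(3*x*y)/∂x - ∂(3*x^2 - 3)/∂y = 3*y
Assembling: d(omega) = (3*y) dx ∧ dy.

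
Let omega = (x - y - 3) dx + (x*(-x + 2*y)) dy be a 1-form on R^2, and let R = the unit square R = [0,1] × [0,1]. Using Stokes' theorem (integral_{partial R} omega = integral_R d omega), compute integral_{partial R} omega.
integral_(partial R) omega = 1

Stokes: integral_partial_R omega = integral_R d omega with d omega = (∂Q/∂x - ∂P/∂y) dx ∧ dy.
  ∂Q/∂x = -2*x + 2*y
  ∂P/∂y = -1
  integrand = ∂Q/∂x - ∂P/∂y = -2*x + 2*y + 1.
Integrating over R: integral_0^1 integral_0^1 (-2*x + 2*y + 1) dx dy = 1.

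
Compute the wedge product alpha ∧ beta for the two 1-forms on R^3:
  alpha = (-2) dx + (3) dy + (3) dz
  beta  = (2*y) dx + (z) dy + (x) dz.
alpha ∧ beta = (-6*y - 2*z) dx ∧ dy + (-2*x - 6*y) dx ∧ dz + (3*x - 3*z) dy ∧ dz

Distribute the wedge, using dx_i ∧ dx_j = -dx_j ∧ dx_i and dx_i ∧ dx_i = 0. For each pair (i, j) with i < j, the coefficient of dx_i ∧ dx_j in alpha ∧ beta is (alpha_i * beta_j - alpha_j * beta_i). Collecting: alpha ∧ beta = (-6*y - 2*z) dx ∧ dy + (-2*x - 6*y) dx ∧ dz + (3*x - 3*z) dy ∧ dz.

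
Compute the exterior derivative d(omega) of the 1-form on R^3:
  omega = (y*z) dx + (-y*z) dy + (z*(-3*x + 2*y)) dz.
d(omega) = (-z) dx ∧ dy + (-y - 3*z) dx ∧ dz + (y + 2*z) dy ∧ dz

For a 1-form omega = sum_i f_i dx_i, the exterior derivative is
  d(omega) = sum_{i < j} (∂f_j/∂x_i - ∂f_i/∂x_j) dx_i ∧ dx_j.
  coefficient of dx ∧ dy: ∂f_2/∂x - ∂f_1/∂y = ∂(-y*z)/∂x - ∂(y*z)/∂y = -z
  coefficient of dx ∧ dz: ∂f_3/∂x - ∂f_1/∂z = ∂(z*(-3*x + 2*y))/∂x - ∂(y*z)/∂z = -y - 3*z
  coefficient of dy ∧ dz: ∂f_3/∂y - ∂f_2/∂z = ∂(z*(-3*x + 2*y))/∂y - ∂(-y*z)/∂z = y + 2*z
Assembling: d(omega) = (-z) dx ∧ dy + (-y - 3*z) dx ∧ dz + (y + 2*z) dy ∧ dz.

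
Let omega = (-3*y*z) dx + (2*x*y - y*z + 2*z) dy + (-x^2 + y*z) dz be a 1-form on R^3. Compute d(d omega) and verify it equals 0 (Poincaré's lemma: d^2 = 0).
d(d omega) = 0

Step 1: d omega = sum_{i<j} (∂f_j/∂x_i - ∂f_i/∂x_j) dx_i ∧ dx_j:
  coeff of dx ∧ dy: 2*y + 3*z
  coeff of dx ∧ dz: -2*x + 3*y
  coeff of dy ∧ dz: y + z - 2
Step 2: Apply d again to each 2-form coefficient. The only possible 3-form in R^3 is dx ∧ dy ∧ dz, with coefficient
  ∂(coeff of dy∧dz)/∂x - ∂(coeff of dx∧dz)/∂y + ∂(coeff of dx∧dy)/∂z
  = ∂/∂x (y + z - 2) - ∂/∂y (-2*x + 3*y) + ∂/∂z (2*y + 3*z).
Each of these terms simplifies to sums of mixed partials that cancel in pairs. The result is 0 (by equality of mixed partials for smooth functions — Schwarz / Clairaut).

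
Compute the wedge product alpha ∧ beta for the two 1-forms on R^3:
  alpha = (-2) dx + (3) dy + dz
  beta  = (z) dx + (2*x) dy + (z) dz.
alpha ∧ beta = (-4*x - 3*z) dx ∧ dy + (-3*z) dx ∧ dz + (-2*x + 3*z) dy ∧ dz

Distribute the wedge, using dx_i ∧ dx_j = -dx_j ∧ dx_i and dx_i ∧ dx_i = 0. For each pair (i, j) with i < j, the coefficient of dx_i ∧ dx_j in alpha ∧ beta is (alpha_i * beta_j - alpha_j * beta_i). Collecting: alpha ∧ beta = (-4*x - 3*z) dx ∧ dy + (-3*z) dx ∧ dz + (-2*x + 3*z) dy ∧ dz.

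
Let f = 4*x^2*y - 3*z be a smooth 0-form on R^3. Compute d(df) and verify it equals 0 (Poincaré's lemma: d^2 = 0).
d(df) = 0

Step 1: df = sum_i (∂f/∂x_i) dx_i = (8*x*y) dx + (4*x^2) dy + (-3) dz.
Step 2: Apply d again. Using the 1-form formula, the coefficient of dx ∧ dy in d(df) is ∂^2 f/∂x ∂y - ∂^2 f/∂y ∂x = (8*x) - (8*x) = 0 (equality of mixed partials for smooth f).
Similarly for dx ∧ dz and dy ∧ dz — all coefficients vanish. So d(df) = 0.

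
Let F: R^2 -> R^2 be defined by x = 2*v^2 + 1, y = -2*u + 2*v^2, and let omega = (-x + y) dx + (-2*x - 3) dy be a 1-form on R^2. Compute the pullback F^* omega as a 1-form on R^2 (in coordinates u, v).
F^* omega = (8*v^2 + 10) du + (8*v*(-u - 2*v^2 - 3)) dv

Using F^*(f dg) = (f ∘ F) d(g ∘ F), substitute each coordinate x_i by F_i(u, v) in f_i, and replace dx_i by d F_i = (∂F_i/∂u) du + (∂F_i/∂v) dv.
  For the x component: f_1(F) = -2*u - 1; d F_1 = (0) du + (4*v) dv
  For the y component: f_2(F) = -4*v^2 - 5; d F_2 = (-2) du + (4*v) dv
Combining and collecting du, dv coefficients:
  coeff of du: 8*v^2 + 10
  coeff of dv: 8*v*(-u - 2*v^2 - 3)
F^* omega = (8*v^2 + 10) du + (8*v*(-u - 2*v^2 - 3)) dv.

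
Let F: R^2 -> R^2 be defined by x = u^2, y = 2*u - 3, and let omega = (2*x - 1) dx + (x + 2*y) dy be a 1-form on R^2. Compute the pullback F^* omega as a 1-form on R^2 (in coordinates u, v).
F^* omega = (4*u^3 + 2*u^2 + 6*u - 12) du

Using F^*(f dg) = (f ∘ F) d(g ∘ F), substitute each coordinate x_i by F_i(u, v) in f_i, and replace dx_i by d F_i = (∂F_i/∂u) du + (∂F_i/∂v) dv.
  For the x component: f_1(F) = 2*u^2 - 1; d F_1 = (2*u) du + (0) dv
  For the y component: f_2(F) = u^2 + 4*u - 6; d F_2 = (2) du + (0) dv
Combining and collecting du, dv coefficients:
  coeff of du: 4*u^3 + 2*u^2 + 6*u - 12
  coeff of dv: 0
F^* omega = (4*u^3 + 2*u^2 + 6*u - 12) du.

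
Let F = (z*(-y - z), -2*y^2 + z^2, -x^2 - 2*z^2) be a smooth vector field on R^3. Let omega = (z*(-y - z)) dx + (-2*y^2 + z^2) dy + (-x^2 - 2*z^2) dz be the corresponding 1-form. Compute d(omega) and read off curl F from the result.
d(omega) = (-2*z) dy ∧ dz + (2*x - y - 2*z) dz ∧ dx + (z) dx ∧ dy; curl F = (-2*z, 2*x - y - 2*z, z)

d omega = sum_{i<j} (∂f_j/∂x_i - ∂f_i/∂x_j) dx_i ∧ dx_j. Under the identification (dy ∧ dz, dz ∧ dx, dx ∧ dy) ↔ (e_x, e_y, e_z), the coefficients are exactly the components of curl F. Compute:
  ∂R/∂y - ∂Q/∂z = (0) - (2*z) = -2*z
  ∂P/∂z - ∂R/∂x = (-y - 2*z) - (-2*x) = 2*x - y - 2*z
  ∂Q/∂x - ∂P/∂y = (0) - (-z) = z.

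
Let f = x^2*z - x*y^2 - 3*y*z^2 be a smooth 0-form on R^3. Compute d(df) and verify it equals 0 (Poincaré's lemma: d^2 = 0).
d(df) = 0

Step 1: df = sum_i (∂f/∂x_i) dx_i = (2*x*z - y^2) dx + (-2*x*y - 3*z^2) dy + (x^2 - 6*y*z) dz.
Step 2: Apply d again. Using the 1-form formula, the coefficient of dx ∧ dy in d(df) is ∂^2 f/∂x ∂y - ∂^2 f/∂y ∂x = (-2*y) - (-2*y) = 0 (equality of mixed partials for smooth f).
Similarly for dx ∧ dz and dy ∧ dz — all coefficients vanish. So d(df) = 0.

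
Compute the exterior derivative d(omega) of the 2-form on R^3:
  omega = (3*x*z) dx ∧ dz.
d(omega) = 0

For a 2-form omega = sum_{i<j} g_{ij} dx_i ∧ dx_j, the exterior derivative is
  d(omega) = sum_{i<j} d(g_{ij}) ∧ dx_i ∧ dx_j = sum_{i<j, k} (∂g_{ij}/∂x_k) dx_k ∧ dx_i ∧ dx_j.
Expand each term, using dx_k ∧ dx_i ∧ dx_j = sgn(permutation) dx_{(a)} ∧ dx_{(b)} ∧ dx_{(c)} with (a < b < c) sorted:

Collecting like 3-forms: d(omega) = 0.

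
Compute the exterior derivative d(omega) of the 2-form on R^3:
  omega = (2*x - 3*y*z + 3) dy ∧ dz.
d(omega) = (2) dx ∧ dy ∧ dz

For a 2-form omega = sum_{i<j} g_{ij} dx_i ∧ dx_j, the exterior derivative is
  d(omega) = sum_{i<j} d(g_{ij}) ∧ dx_i ∧ dx_j = sum_{i<j, k} (∂g_{ij}/∂x_k) dx_k ∧ dx_i ∧ dx_j.
Expand each term, using dx_k ∧ dx_i ∧ dx_j = sgn(permutation) dx_{(a)} ∧ dx_{(b)} ∧ dx_{(c)} with (a < b < c) sorted:
  d(2*x - 3*y*z + 3) includes (∂/∂x)(2*x - 3*y*z + 3) dx = (2) dx, which multiplied by dy ∧ dz gives (2) dx ∧ dy ∧ dz
Collecting like 3-forms: d(omega) = (2) dx ∧ dy ∧ dz.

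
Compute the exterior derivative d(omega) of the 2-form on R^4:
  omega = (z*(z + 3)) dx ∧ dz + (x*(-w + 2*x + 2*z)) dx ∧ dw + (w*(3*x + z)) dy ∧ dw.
d(omega) = (-2*x) dx ∧ dz ∧ dw + (3*w) dx ∧ dy ∧ dw + (-w) dy ∧ dz ∧ dw

For a 2-form omega = sum_{i<j} g_{ij} dx_i ∧ dx_j, the exterior derivative is
  d(omega) = sum_{i<j} d(g_{ij}) ∧ dx_i ∧ dx_j = sum_{i<j, k} (∂g_{ij}/∂x_k) dx_k ∧ dx_i ∧ dx_j.
Expand each term, using dx_k ∧ dx_i ∧ dx_j = sgn(permutation) dx_{(a)} ∧ dx_{(b)} ∧ dx_{(c)} with (a < b < c) sorted:
  d(x*(-w + 2*x + 2*z)) includes (∂/∂z)(x*(-w + 2*x + 2*z)) dz = (2*x) dz, which multiplied by dx ∧ dw gives (-2*x) dx ∧ dz ∧ dw
  d(w*(3*x + z)) includes (∂/∂x)(w*(3*x + z)) dx = (3*w) dx, which multiplied by dy ∧ dw gives (3*w) dx ∧ dy ∧ dw
  d(w*(3*x + z)) includes (∂/∂z)(w*(3*x + z)) dz = (w) dz, which multiplied by dy ∧ dw gives (-w) dy ∧ dz ∧ dw
Collecting like 3-forms: d(omega) = (-2*x) dx ∧ dz ∧ dw + (3*w) dx ∧ dy ∧ dw + (-w) dy ∧ dz ∧ dw.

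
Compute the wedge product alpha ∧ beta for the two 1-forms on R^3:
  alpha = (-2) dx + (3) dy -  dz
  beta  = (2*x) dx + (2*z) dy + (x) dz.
alpha ∧ beta = (-6*x - 4*z) dx ∧ dy + (3*x + 2*z) dy ∧ dz

Distribute the wedge, using dx_i ∧ dx_j = -dx_j ∧ dx_i and dx_i ∧ dx_i = 0. For each pair (i, j) with i < j, the coefficient of dx_i ∧ dx_j in alpha ∧ beta is (alpha_i * beta_j - alpha_j * beta_i). Collecting: alpha ∧ beta = (-6*x - 4*z) dx ∧ dy + (3*x + 2*z) dy ∧ dz.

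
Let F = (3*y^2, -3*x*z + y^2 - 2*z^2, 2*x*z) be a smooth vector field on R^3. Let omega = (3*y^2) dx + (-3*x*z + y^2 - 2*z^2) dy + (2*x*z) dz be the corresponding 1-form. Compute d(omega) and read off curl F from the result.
d(omega) = (3*x + 4*z) dy ∧ dz + (-2*z) dz ∧ dx + (-6*y - 3*z) dx ∧ dy; curl F = (3*x + 4*z, -2*z, -6*y - 3*z)

d omega = sum_{i<j} (∂f_j/∂x_i - ∂f_i/∂x_j) dx_i ∧ dx_j. Under the identification (dy ∧ dz, dz ∧ dx, dx ∧ dy) ↔ (e_x, e_y, e_z), the coefficients are exactly the components of curl F. Compute:
  ∂R/∂y - ∂Q/∂z = (0) - (-3*x - 4*z) = 3*x + 4*z
  ∂P/∂z - ∂R/∂x = (0) - (2*z) = -2*z
  ∂Q/∂x - ∂P/∂y = (-3*z) - (6*y) = -6*y - 3*z.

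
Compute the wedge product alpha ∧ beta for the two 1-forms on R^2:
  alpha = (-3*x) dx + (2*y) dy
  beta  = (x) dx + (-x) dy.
alpha ∧ beta = (x*(3*x - 2*y)) dx ∧ dy

Distribute the wedge, using dx_i ∧ dx_j = -dx_j ∧ dx_i and dx_i ∧ dx_i = 0. For each pair (i, j) with i < j, the coefficient of dx_i ∧ dx_j in alpha ∧ beta is (alpha_i * beta_j - alpha_j * beta_i). Collecting: alpha ∧ beta = (x*(3*x - 2*y)) dx ∧ dy.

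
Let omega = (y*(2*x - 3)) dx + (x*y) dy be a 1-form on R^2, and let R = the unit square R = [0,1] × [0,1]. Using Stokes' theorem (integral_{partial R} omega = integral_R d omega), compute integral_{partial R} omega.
integral_(partial R) omega = 5/2

Stokes: integral_partial_R omega = integral_R d omega with d omega = (∂Q/∂x - ∂P/∂y) dx ∧ dy.
  ∂Q/∂x = y
  ∂P/∂y = 2*x - 3
  integrand = ∂Q/∂x - ∂P/∂y = -2*x + y + 3.
Integrating over R: integral_0^1 integral_0^1 (-2*x + y + 3) dx dy = 5/2.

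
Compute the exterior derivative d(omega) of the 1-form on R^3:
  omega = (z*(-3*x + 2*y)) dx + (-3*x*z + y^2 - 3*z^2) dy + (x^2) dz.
d(omega) = (-5*z) dx ∧ dy + (5*x - 2*y) dx ∧ dz + (3*x + 6*z) dy ∧ dz

For a 1-form omega = sum_i f_i dx_i, the exterior derivative is
  d(omega) = sum_{i < j} (∂f_j/∂x_i - ∂f_i/∂x_j) dx_i ∧ dx_j.
  coefficient of dx ∧ dy: ∂f_2/∂x - ∂f_1/∂y = ∂(-3*x*z + y^2 - 3*z^2)/∂x - ∂(z*(-3*x + 2*y))/∂y = -5*z
  coefficient of dx ∧ dz: ∂f_3/∂x - ∂f_1/∂z = ∂(x^2)/∂x - ∂(z*(-3*x + 2*y))/∂z = 5*x - 2*y
  coefficient of dy ∧ dz: ∂f_3/∂y - ∂f_2/∂z = ∂(x^2)/∂y - ∂(-3*x*z + y^2 - 3*z^2)/∂z = 3*x + 6*z
Assembling: d(omega) = (-5*z) dx ∧ dy + (5*x - 2*y) dx ∧ dz + (3*x + 6*z) dy ∧ dz.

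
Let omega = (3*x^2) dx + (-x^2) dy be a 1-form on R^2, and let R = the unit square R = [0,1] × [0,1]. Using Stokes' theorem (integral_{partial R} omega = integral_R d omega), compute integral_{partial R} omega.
integral_(partial R) omega = -1

Stokes: integral_partial_R omega = integral_R d omega with d omega = (∂Q/∂x - ∂P/∂y) dx ∧ dy.
  ∂Q/∂x = -2*x
  ∂P/∂y = 0
  integrand = ∂Q/∂x - ∂P/∂y = -2*x.
Integrating over R: integral_0^1 integral_0^1 (-2*x) dx dy = -1.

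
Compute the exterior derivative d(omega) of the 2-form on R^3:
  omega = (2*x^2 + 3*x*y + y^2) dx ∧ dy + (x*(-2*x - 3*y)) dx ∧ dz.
d(omega) = (3*x) dx ∧ dy ∧ dz

For a 2-form omega = sum_{i<j} g_{ij} dx_i ∧ dx_j, the exterior derivative is
  d(omega) = sum_{i<j} d(g_{ij}) ∧ dx_i ∧ dx_j = sum_{i<j, k} (∂g_{ij}/∂x_k) dx_k ∧ dx_i ∧ dx_j.
Expand each term, using dx_k ∧ dx_i ∧ dx_j = sgn(permutation) dx_{(a)} ∧ dx_{(b)} ∧ dx_{(c)} with (a < b < c) sorted:
  d(x*(-2*x - 3*y)) includes (∂/∂y)(x*(-2*x - 3*y)) dy = (-3*x) dy, which multiplied by dx ∧ dz gives (3*x) dx ∧ dy ∧ dz
Collecting like 3-forms: d(omega) = (3*x) dx ∧ dy ∧ dz.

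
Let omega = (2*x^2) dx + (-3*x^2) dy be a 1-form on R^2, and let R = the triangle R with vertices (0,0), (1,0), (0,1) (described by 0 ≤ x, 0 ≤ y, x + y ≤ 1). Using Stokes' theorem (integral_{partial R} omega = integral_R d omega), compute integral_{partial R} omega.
integral_(partial R) omega = -1

Stokes: integral_partial_R omega = integral_R d omega with d omega = (∂Q/∂x - ∂P/∂y) dx ∧ dy.
  ∂Q/∂x = -6*x
  ∂P/∂y = 0
  integrand = ∂Q/∂x - ∂P/∂y = -6*x.
Integrating over R: integral_0^1 integral_0^{1-x} (-6*x) dy dx = -1.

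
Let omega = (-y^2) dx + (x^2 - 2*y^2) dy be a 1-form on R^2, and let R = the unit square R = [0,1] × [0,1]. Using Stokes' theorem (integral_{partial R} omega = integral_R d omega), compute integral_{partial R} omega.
integral_(partial R) omega = 2

Stokes: integral_partial_R omega = integral_R d omega with d omega = (∂Q/∂x - ∂P/∂y) dx ∧ dy.
  ∂Q/∂x = 2*x
  ∂P/∂y = -2*y
  integrand = ∂Q/∂x - ∂P/∂y = 2*x + 2*y.
Integrating over R: integral_0^1 integral_0^1 (2*x + 2*y) dx dy = 2.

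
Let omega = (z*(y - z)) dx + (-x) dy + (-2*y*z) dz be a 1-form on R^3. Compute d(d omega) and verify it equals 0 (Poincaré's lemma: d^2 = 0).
d(d omega) = 0

Step 1: d omega = sum_{i<j} (∂f_j/∂x_i - ∂f_i/∂x_j) dx_i ∧ dx_j:
  coeff of dx ∧ dy: -z - 1
  coeff of dx ∧ dz: -y + 2*z
  coeff of dy ∧ dz: -2*z
Step 2: Apply d again to each 2-form coefficient. The only possible 3-form in R^3 is dx ∧ dy ∧ dz, with coefficient
  ∂(coeff of dy∧dz)/∂x - ∂(coeff of dx∧dz)/∂y + ∂(coeff of dx∧dy)/∂z
  = ∂/∂x (-2*z) - ∂/∂y (-y + 2*z) + ∂/∂z (-z - 1).
Each of these terms simplifies to sums of mixed partials that cancel in pairs. The result is 0 (by equality of mixed partials for smooth functions — Schwarz / Clairaut).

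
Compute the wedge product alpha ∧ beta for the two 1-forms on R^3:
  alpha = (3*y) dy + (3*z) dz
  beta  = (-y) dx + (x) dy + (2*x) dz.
alpha ∧ beta = (3*y^2) dx ∧ dy + (3*x*(2*y - z)) dy ∧ dz + (3*y*z) dx ∧ dz

Distribute the wedge, using dx_i ∧ dx_j = -dx_j ∧ dx_i and dx_i ∧ dx_i = 0. For each pair (i, j) with i < j, the coefficient of dx_i ∧ dx_j in alpha ∧ beta is (alpha_i * beta_j - alpha_j * beta_i). Collecting: alpha ∧ beta = (3*y^2) dx ∧ dy + (3*x*(2*y - z)) dy ∧ dz + (3*y*z) dx ∧ dz.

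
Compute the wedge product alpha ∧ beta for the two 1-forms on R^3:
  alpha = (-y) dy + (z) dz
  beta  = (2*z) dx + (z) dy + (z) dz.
alpha ∧ beta = (2*y*z) dx ∧ dy + (-z*(y + z)) dy ∧ dz + (-2*z^2) dx ∧ dz

Distribute the wedge, using dx_i ∧ dx_j = -dx_j ∧ dx_i and dx_i ∧ dx_i = 0. For each pair (i, j) with i < j, the coefficient of dx_i ∧ dx_j in alpha ∧ beta is (alpha_i * beta_j - alpha_j * beta_i). Collecting: alpha ∧ beta = (2*y*z) dx ∧ dy + (-z*(y + z)) dy ∧ dz + (-2*z^2) dx ∧ dz.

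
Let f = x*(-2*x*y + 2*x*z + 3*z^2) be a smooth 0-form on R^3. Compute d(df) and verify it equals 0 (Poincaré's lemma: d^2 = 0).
d(df) = 0

Step 1: df = sum_i (∂f/∂x_i) dx_i = (-4*x*y + 4*x*z + 3*z^2) dx + (-2*x^2) dy + (2*x*(x + 3*z)) dz.
Step 2: Apply d again. Using the 1-form formula, the coefficient of dx ∧ dy in d(df) is ∂^2 f/∂x ∂y - ∂^2 f/∂y ∂x = (-4*x) - (-4*x) = 0 (equality of mixed partials for smooth f).
Similarly for dx ∧ dz and dy ∧ dz — all coefficients vanish. So d(df) = 0.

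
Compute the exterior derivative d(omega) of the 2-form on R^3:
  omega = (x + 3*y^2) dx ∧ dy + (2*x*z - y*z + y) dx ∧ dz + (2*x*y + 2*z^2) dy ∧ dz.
d(omega) = (2*y + z - 1) dx ∧ dy ∧ dz

For a 2-form omega = sum_{i<j} g_{ij} dx_i ∧ dx_j, the exterior derivative is
  d(omega) = sum_{i<j} d(g_{ij}) ∧ dx_i ∧ dx_j = sum_{i<j, k} (∂g_{ij}/∂x_k) dx_k ∧ dx_i ∧ dx_j.
Expand each term, using dx_k ∧ dx_i ∧ dx_j = sgn(permutation) dx_{(a)} ∧ dx_{(b)} ∧ dx_{(c)} with (a < b < c) sorted:
  d(2*x*z - y*z + y) includes (∂/∂y)(2*x*z - y*z + y) dy = (1 - z) dy, which multiplied by dx ∧ dz gives (z - 1) dx ∧ dy ∧ dz
  d(2*x*y + 2*z^2) includes (∂/∂x)(2*x*y + 2*z^2) dx = (2*y) dx, which multiplied by dy ∧ dz gives (2*y) dx ∧ dy ∧ dz
Collecting like 3-forms: d(omega) = (2*y + z - 1) dx ∧ dy ∧ dz.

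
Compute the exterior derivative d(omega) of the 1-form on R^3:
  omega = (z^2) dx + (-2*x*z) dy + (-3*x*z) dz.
d(omega) = (-2*z) dx ∧ dy + (-5*z) dx ∧ dz + (2*x) dy ∧ dz

For a 1-form omega = sum_i f_i dx_i, the exterior derivative is
  d(omega) = sum_{i < j} (∂f_j/∂x_i - ∂f_i/∂x_j) dx_i ∧ dx_j.
  coefficient of dx ∧ dy: ∂f_2/∂x - ∂f_1/∂y = ∂(-2*x*z)/∂x - ∂(z^2)/∂y = -2*z
  coefficient of dx ∧ dz: ∂f_3/∂x - ∂f_1/∂z = ∂(-3*x*z)/∂x - ∂(z^2)/∂z = -5*z
  coefficient of dy ∧ dz: ∂f_3/∂y - ∂f_2/∂z = ∂(-3*x*z)/∂y - ∂(-2*x*z)/∂z = 2*x
Assembling: d(omega) = (-2*z) dx ∧ dy + (-5*z) dx ∧ dz + (2*x) dy ∧ dz.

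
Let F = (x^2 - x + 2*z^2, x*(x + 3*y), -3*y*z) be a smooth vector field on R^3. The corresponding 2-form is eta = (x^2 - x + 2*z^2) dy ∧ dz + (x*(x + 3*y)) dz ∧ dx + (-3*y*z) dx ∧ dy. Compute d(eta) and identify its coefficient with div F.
d(eta) = (5*x - 3*y - 1) dx ∧ dy ∧ dz; div F = 5*x - 3*y - 1

For a 2-form in R^3 of the form above, applying d gives a 3-form with coefficient ∂P/∂x + ∂Q/∂y + ∂R/∂z:
  ∂P/∂x = 2*x - 1
  ∂Q/∂y = 3*x
  ∂R/∂z = -3*y
Sum = 5*x - 3*y - 1, which is exactly div F.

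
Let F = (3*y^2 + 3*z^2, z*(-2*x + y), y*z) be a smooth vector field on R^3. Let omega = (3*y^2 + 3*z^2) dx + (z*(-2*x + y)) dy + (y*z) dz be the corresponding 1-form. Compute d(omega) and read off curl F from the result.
d(omega) = (2*x - y + z) dy ∧ dz + (6*z) dz ∧ dx + (-6*y - 2*z) dx ∧ dy; curl F = (2*x - y + z, 6*z, -6*y - 2*z)

d omega = sum_{i<j} (∂f_j/∂x_i - ∂f_i/∂x_j) dx_i ∧ dx_j. Under the identification (dy ∧ dz, dz ∧ dx, dx ∧ dy) ↔ (e_x, e_y, e_z), the coefficients are exactly the components of curl F. Compute:
  ∂R/∂y - ∂Q/∂z = (z) - (-2*x + y) = 2*x - y + z
  ∂P/∂z - ∂R/∂x = (6*z) - (0) = 6*z
  ∂Q/∂x - ∂P/∂y = (-2*z) - (6*y) = -6*y - 2*z.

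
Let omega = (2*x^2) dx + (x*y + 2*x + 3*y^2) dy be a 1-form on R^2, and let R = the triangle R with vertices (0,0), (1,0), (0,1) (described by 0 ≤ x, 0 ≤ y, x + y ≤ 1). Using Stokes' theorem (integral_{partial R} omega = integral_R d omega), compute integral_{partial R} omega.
integral_(partial R) omega = 7/6

Stokes: integral_partial_R omega = integral_R d omega with d omega = (∂Q/∂x - ∂P/∂y) dx ∧ dy.
  ∂Q/∂x = y + 2
  ∂P/∂y = 0
  integrand = ∂Q/∂x - ∂P/∂y = y + 2.
Integrating over R: integral_0^1 integral_0^{1-x} (y + 2) dy dx = 7/6.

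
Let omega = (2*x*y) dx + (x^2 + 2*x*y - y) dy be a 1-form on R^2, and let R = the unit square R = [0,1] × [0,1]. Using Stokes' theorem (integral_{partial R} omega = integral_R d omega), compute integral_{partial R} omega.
integral_(partial R) omega = 1

Stokes: integral_partial_R omega = integral_R d omega with d omega = (∂Q/∂x - ∂P/∂y) dx ∧ dy.
  ∂Q/∂x = 2*x + 2*y
  ∂P/∂y = 2*x
  integrand = ∂Q/∂x - ∂P/∂y = 2*y.
Integrating over R: integral_0^1 integral_0^1 (2*y) dx dy = 1.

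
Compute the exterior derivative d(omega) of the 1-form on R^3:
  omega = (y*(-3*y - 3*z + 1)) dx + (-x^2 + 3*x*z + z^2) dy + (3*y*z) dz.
d(omega) = (-2*x + 6*y + 6*z - 1) dx ∧ dy + (3*y) dx ∧ dz + (-3*x + z) dy ∧ dz

For a 1-form omega = sum_i f_i dx_i, the exterior derivative is
  d(omega) = sum_{i < j} (∂f_j/∂x_i - ∂f_i/∂x_j) dx_i ∧ dx_j.
  coefficient of dx ∧ dy: ∂f_2/∂x - ∂f_1/∂y = ∂(-x^2 + 3*x*z + z^2)/∂x - ∂(y*(-3*y - 3*z + 1))/∂y = -2*x + 6*y + 6*z - 1
  coefficient of dx ∧ dz: ∂f_3/∂x - ∂f_1/∂z = ∂(3*y*z)/∂x - ∂(y*(-3*y - 3*z + 1))/∂z = 3*y
  coefficient of dy ∧ dz: ∂f_3/∂y - ∂f_2/∂z = ∂(3*y*z)/∂y - ∂(-x^2 + 3*x*z + z^2)/∂z = -3*x + z
Assembling: d(omega) = (-2*x + 6*y + 6*z - 1) dx ∧ dy + (3*y) dx ∧ dz + (-3*x + z) dy ∧ dz.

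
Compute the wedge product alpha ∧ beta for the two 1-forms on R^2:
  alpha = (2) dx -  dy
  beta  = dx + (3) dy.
alpha ∧ beta = (7) dx ∧ dy

Distribute the wedge, using dx_i ∧ dx_j = -dx_j ∧ dx_i and dx_i ∧ dx_i = 0. For each pair (i, j) with i < j, the coefficient of dx_i ∧ dx_j in alpha ∧ beta is (alpha_i * beta_j - alpha_j * beta_i). Collecting: alpha ∧ beta = (7) dx ∧ dy.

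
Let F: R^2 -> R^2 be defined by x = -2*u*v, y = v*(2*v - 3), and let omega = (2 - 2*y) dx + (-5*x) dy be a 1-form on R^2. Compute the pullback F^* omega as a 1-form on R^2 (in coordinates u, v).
F^* omega = (4*v*(2*v^2 - 3*v - 1)) du + (2*u*(24*v^2 - 21*v - 2)) dv

Using F^*(f dg) = (f ∘ F) d(g ∘ F), substitute each coordinate x_i by F_i(u, v) in f_i, and replace dx_i by d F_i = (∂F_i/∂u) du + (∂F_i/∂v) dv.
  For the x component: f_1(F) = -4*v^2 + 6*v + 2; d F_1 = (-2*v) du + (-2*u) dv
  For the y component: f_2(F) = 10*u*v; d F_2 = (0) du + (4*v - 3) dv
Combining and collecting du, dv coefficients:
  coeff of du: 4*v*(2*v^2 - 3*v - 1)
  coeff of dv: 2*u*(24*v^2 - 21*v - 2)
F^* omega = (4*v*(2*v^2 - 3*v - 1)) du + (2*u*(24*v^2 - 21*v - 2)) dv.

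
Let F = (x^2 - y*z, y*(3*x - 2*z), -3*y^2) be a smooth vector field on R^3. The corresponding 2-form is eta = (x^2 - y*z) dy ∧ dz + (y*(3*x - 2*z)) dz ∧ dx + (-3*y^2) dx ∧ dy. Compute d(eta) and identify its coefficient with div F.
d(eta) = (5*x - 2*z) dx ∧ dy ∧ dz; div F = 5*x - 2*z

For a 2-form in R^3 of the form above, applying d gives a 3-form with coefficient ∂P/∂x + ∂Q/∂y + ∂R/∂z:
  ∂P/∂x = 2*x
  ∂Q/∂y = 3*x - 2*z
  ∂R/∂z = 0
Sum = 5*x - 2*z, which is exactly div F.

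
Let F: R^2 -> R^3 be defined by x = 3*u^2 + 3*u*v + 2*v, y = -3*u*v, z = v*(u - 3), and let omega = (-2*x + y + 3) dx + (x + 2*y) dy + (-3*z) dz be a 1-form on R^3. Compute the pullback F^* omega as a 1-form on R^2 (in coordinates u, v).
F^* omega = (-36*u^3 - 81*u^2*v - 21*u*v^2 - 24*u*v + 18*u - 9*v^2 + 9*v) du + (-27*u^3 - 21*u^2*v - 12*u^2 - 18*u*v + 9*u - 35*v + 6) dv

Using F^*(f dg) = (f ∘ F) d(g ∘ F), substitute each coordinate x_i by F_i(u, v) in f_i, and replace dx_i by d F_i = (∂F_i/∂u) du + (∂F_i/∂v) dv.
  For the x component: f_1(F) = -6*u^2 - 9*u*v - 4*v + 3; d F_1 = (6*u + 3*v) du + (3*u + 2) dv
  For the y component: f_2(F) = 3*u^2 - 3*u*v + 2*v; d F_2 = (-3*v) du + (-3*u) dv
  For the z component: f_3(F) = 3*v*(3 - u); d F_3 = (v) du + (u - 3) dv
Combining and collecting du, dv coefficients:
  coeff of du: -36*u^3 - 81*u^2*v - 21*u*v^2 - 24*u*v + 18*u - 9*v^2 + 9*v
  coeff of dv: -27*u^3 - 21*u^2*v - 12*u^2 - 18*u*v + 9*u - 35*v + 6
F^* omega = (-36*u^3 - 81*u^2*v - 21*u*v^2 - 24*u*v + 18*u - 9*v^2 + 9*v) du + (-27*u^3 - 21*u^2*v - 12*u^2 - 18*u*v + 9*u - 35*v + 6) dv.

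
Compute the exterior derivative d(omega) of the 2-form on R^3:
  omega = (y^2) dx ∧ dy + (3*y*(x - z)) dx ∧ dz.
d(omega) = (-3*x + 3*z) dx ∧ dy ∧ dz

For a 2-form omega = sum_{i<j} g_{ij} dx_i ∧ dx_j, the exterior derivative is
  d(omega) = sum_{i<j} d(g_{ij}) ∧ dx_i ∧ dx_j = sum_{i<j, k} (∂g_{ij}/∂x_k) dx_k ∧ dx_i ∧ dx_j.
Expand each term, using dx_k ∧ dx_i ∧ dx_j = sgn(permutation) dx_{(a)} ∧ dx_{(b)} ∧ dx_{(c)} with (a < b < c) sorted:
  d(3*y*(x - z)) includes (∂/∂y)(3*y*(x - z)) dy = (3*x - 3*z) dy, which multiplied by dx ∧ dz gives (-3*x + 3*z) dx ∧ dy ∧ dz
Collecting like 3-forms: d(omega) = (-3*x + 3*z) dx ∧ dy ∧ dz.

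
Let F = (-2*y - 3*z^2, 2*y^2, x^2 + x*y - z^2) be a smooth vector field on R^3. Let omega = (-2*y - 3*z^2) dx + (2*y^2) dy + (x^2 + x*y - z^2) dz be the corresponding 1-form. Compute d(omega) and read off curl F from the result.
d(omega) = (x) dy ∧ dz + (-2*x - y - 6*z) dz ∧ dx + (2) dx ∧ dy; curl F = (x, -2*x - y - 6*z, 2)

d omega = sum_{i<j} (∂f_j/∂x_i - ∂f_i/∂x_j) dx_i ∧ dx_j. Under the identification (dy ∧ dz, dz ∧ dx, dx ∧ dy) ↔ (e_x, e_y, e_z), the coefficients are exactly the components of curl F. Compute:
  ∂R/∂y - ∂Q/∂z = (x) - (0) = x
  ∂P/∂z - ∂R/∂x = (-6*z) - (2*x + y) = -2*x - y - 6*z
  ∂Q/∂x - ∂P/∂y = (0) - (-2) = 2.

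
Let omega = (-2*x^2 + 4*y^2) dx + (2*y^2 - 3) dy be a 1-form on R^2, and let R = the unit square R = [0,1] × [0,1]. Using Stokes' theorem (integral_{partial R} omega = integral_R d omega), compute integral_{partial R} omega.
integral_(partial R) omega = -4

Stokes: integral_partial_R omega = integral_R d omega with d omega = (∂Q/∂x - ∂P/∂y) dx ∧ dy.
  ∂Q/∂x = 0
  ∂P/∂y = 8*y
  integrand = ∂Q/∂x - ∂P/∂y = -8*y.
Integrating over R: integral_0^1 integral_0^1 (-8*y) dx dy = -4.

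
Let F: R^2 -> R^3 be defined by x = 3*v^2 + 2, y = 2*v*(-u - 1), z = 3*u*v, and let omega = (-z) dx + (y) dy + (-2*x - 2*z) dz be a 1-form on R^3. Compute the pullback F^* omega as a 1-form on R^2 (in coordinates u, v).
F^* omega = (2*v*(-7*u*v - 9*v^2 + 2*v - 6)) du + (-14*u^2*v - 36*u*v^2 + 8*u*v - 12*u + 4*v) dv

Using F^*(f dg) = (f ∘ F) d(g ∘ F), substitute each coordinate x_i by F_i(u, v) in f_i, and replace dx_i by d F_i = (∂F_i/∂u) du + (∂F_i/∂v) dv.
  For the x component: f_1(F) = -3*u*v; d F_1 = (0) du + (6*v) dv
  For the y component: f_2(F) = 2*v*(-u - 1); d F_2 = (-2*v) du + (-2*u - 2) dv
  For the z component: f_3(F) = -6*u*v - 6*v^2 - 4; d F_3 = (3*v) du + (3*u) dv
Combining and collecting du, dv coefficients:
  coeff of du: 2*v*(-7*u*v - 9*v^2 + 2*v - 6)
  coeff of dv: -14*u^2*v - 36*u*v^2 + 8*u*v - 12*u + 4*v
F^* omega = (2*v*(-7*u*v - 9*v^2 + 2*v - 6)) du + (-14*u^2*v - 36*u*v^2 + 8*u*v - 12*u + 4*v) dv.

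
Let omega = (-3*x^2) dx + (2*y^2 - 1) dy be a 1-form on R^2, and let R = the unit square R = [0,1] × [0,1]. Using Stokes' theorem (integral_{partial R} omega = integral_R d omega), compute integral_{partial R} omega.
integral_(partial R) omega = 0

Stokes: integral_partial_R omega = integral_R d omega with d omega = (∂Q/∂x - ∂P/∂y) dx ∧ dy.
  ∂Q/∂x = 0
  ∂P/∂y = 0
  integrand = ∂Q/∂x - ∂P/∂y = 0.
Integrating over R: integral_0^1 integral_0^1 (0) dx dy = 0.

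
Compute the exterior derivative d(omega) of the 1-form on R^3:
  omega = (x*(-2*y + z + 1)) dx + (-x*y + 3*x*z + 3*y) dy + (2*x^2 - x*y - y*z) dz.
d(omega) = (2*x - y + 3*z) dx ∧ dy + (3*x - y) dx ∧ dz + (-4*x - z) dy ∧ dz

For a 1-form omega = sum_i f_i dx_i, the exterior derivative is
  d(omega) = sum_{i < j} (∂f_j/∂x_i - ∂f_i/∂x_j) dx_i ∧ dx_j.
  coefficient of dx ∧ dy: ∂f_2/∂x - ∂f_1/∂y = ∂(-x*y + 3*x*z + 3*y)/∂x - ∂(x*(-2*y + z + 1))/∂y = 2*x - y + 3*z
  coefficient of dx ∧ dz: ∂f_3/∂x - ∂f_1/∂z = ∂(2*x^2 - x*y - y*z)/∂x - ∂(x*(-2*y + z + 1))/∂z = 3*x - y
  coefficient of dy ∧ dz: ∂f_3/∂y - ∂f_2/∂z = ∂(2*x^2 - x*y - y*z)/∂y - ∂(-x*y + 3*x*z + 3*y)/∂z = -4*x - z
Assembling: d(omega) = (2*x - y + 3*z) dx ∧ dy + (3*x - y) dx ∧ dz + (-4*x - z) dy ∧ dz.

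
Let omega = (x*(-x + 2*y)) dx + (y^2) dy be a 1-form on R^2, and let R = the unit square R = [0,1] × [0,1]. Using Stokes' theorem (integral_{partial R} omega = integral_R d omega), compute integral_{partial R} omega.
integral_(partial R) omega = -1

Stokes: integral_partial_R omega = integral_R d omega with d omega = (∂Q/∂x - ∂P/∂y) dx ∧ dy.
  ∂Q/∂x = 0
  ∂P/∂y = 2*x
  integrand = ∂Q/∂x - ∂P/∂y = -2*x.
Integrating over R: integral_0^1 integral_0^1 (-2*x) dx dy = -1.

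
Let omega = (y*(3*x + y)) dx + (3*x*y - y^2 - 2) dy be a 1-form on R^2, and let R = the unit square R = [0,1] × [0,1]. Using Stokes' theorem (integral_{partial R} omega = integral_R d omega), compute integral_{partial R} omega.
integral_(partial R) omega = -1

Stokes: integral_partial_R omega = integral_R d omega with d omega = (∂Q/∂x - ∂P/∂y) dx ∧ dy.
  ∂Q/∂x = 3*y
  ∂P/∂y = 3*x + 2*y
  integrand = ∂Q/∂x - ∂P/∂y = -3*x + y.
Integrating over R: integral_0^1 integral_0^1 (-3*x + y) dx dy = -1.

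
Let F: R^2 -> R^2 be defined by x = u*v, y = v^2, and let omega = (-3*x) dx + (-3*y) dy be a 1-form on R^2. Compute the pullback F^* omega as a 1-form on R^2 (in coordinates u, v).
F^* omega = (-3*u*v^2) du + (3*v*(-u^2 - 2*v^2)) dv

Using F^*(f dg) = (f ∘ F) d(g ∘ F), substitute each coordinate x_i by F_i(u, v) in f_i, and replace dx_i by d F_i = (∂F_i/∂u) du + (∂F_i/∂v) dv.
  For the x component: f_1(F) = -3*u*v; d F_1 = (v) du + (u) dv
  For the y component: f_2(F) = -3*v^2; d F_2 = (0) du + (2*v) dv
Combining and collecting du, dv coefficients:
  coeff of du: -3*u*v^2
  coeff of dv: 3*v*(-u^2 - 2*v^2)
F^* omega = (-3*u*v^2) du + (3*v*(-u^2 - 2*v^2)) dv.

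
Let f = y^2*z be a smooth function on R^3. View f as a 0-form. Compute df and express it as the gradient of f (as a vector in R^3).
df = (0) dx + (2*y*z) dy + (y^2) dz; grad f = (0, 2*y*z, y^2)

For a 0-form f, d f = (∂f/∂x) dx + (∂f/∂y) dy + (∂f/∂z) dz. The components of the vector representation are exactly the entries of grad f in Cartesian coordinates:
  ∂f/∂x = 0
  ∂f/∂y = 2*y*z
  ∂f/∂z = y^2.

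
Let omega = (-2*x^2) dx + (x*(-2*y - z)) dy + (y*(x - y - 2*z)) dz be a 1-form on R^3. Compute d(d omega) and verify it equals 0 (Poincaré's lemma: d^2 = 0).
d(d omega) = 0

Step 1: d omega = sum_{i<j} (∂f_j/∂x_i - ∂f_i/∂x_j) dx_i ∧ dx_j:
  coeff of dx ∧ dy: -2*y - z
  coeff of dx ∧ dz: y
  coeff of dy ∧ dz: 2*x - 2*y - 2*z
Step 2: Apply d again to each 2-form coefficient. The only possible 3-form in R^3 is dx ∧ dy ∧ dz, with coefficient
  ∂(coeff of dy∧dz)/∂x - ∂(coeff of dx∧dz)/∂y + ∂(coeff of dx∧dy)/∂z
  = ∂/∂x (2*x - 2*y - 2*z) - ∂/∂y (y) + ∂/∂z (-2*y - z).
Each of these terms simplifies to sums of mixed partials that cancel in pairs. The result is 0 (by equality of mixed partials for smooth functions — Schwarz / Clairaut).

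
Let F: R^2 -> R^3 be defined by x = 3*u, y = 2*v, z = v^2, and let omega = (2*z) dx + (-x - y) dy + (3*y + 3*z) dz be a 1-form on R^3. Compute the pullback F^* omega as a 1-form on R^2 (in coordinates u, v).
F^* omega = (6*v^2) du + (-6*u + 6*v^3 + 12*v^2 - 4*v) dv

Using F^*(f dg) = (f ∘ F) d(g ∘ F), substitute each coordinate x_i by F_i(u, v) in f_i, and replace dx_i by d F_i = (∂F_i/∂u) du + (∂F_i/∂v) dv.
  For the x component: f_1(F) = 2*v^2; d F_1 = (3) du + (0) dv
  For the y component: f_2(F) = -3*u - 2*v; d F_2 = (0) du + (2) dv
  For the z component: f_3(F) = 3*v*(v + 2); d F_3 = (0) du + (2*v) dv
Combining and collecting du, dv coefficients:
  coeff of du: 6*v^2
  coeff of dv: -6*u + 6*v^3 + 12*v^2 - 4*v
F^* omega = (6*v^2) du + (-6*u + 6*v^3 + 12*v^2 - 4*v) dv.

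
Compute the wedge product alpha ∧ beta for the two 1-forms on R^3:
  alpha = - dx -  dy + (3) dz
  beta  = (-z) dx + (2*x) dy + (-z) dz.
alpha ∧ beta = (-2*x - z) dx ∧ dy + (4*z) dx ∧ dz + (-6*x + z) dy ∧ dz

Distribute the wedge, using dx_i ∧ dx_j = -dx_j ∧ dx_i and dx_i ∧ dx_i = 0. For each pair (i, j) with i < j, the coefficient of dx_i ∧ dx_j in alpha ∧ beta is (alpha_i * beta_j - alpha_j * beta_i). Collecting: alpha ∧ beta = (-2*x - z) dx ∧ dy + (4*z) dx ∧ dz + (-6*x + z) dy ∧ dz.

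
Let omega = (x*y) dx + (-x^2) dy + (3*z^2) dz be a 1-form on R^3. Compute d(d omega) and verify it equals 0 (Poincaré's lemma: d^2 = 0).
d(d omega) = 0

Step 1: d omega = sum_{i<j} (∂f_j/∂x_i - ∂f_i/∂x_j) dx_i ∧ dx_j:
  coeff of dx ∧ dy: -3*x
  coeff of dx ∧ dz: 0
  coeff of dy ∧ dz: 0
Step 2: Apply d again to each 2-form coefficient. The only possible 3-form in R^3 is dx ∧ dy ∧ dz, with coefficient
  ∂(coeff of dy∧dz)/∂x - ∂(coeff of dx∧dz)/∂y + ∂(coeff of dx∧dy)/∂z
  = ∂/∂x (0) - ∂/∂y (0) + ∂/∂z (-3*x).
Each of these terms simplifies to sums of mixed partials that cancel in pairs. The result is 0 (by equality of mixed partials for smooth functions — Schwarz / Clairaut).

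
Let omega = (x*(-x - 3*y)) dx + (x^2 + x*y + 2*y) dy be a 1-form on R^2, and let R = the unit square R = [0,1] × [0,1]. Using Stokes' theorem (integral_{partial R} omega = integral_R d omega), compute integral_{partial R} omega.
integral_(partial R) omega = 3

Stokes: integral_partial_R omega = integral_R d omega with d omega = (∂Q/∂x - ∂P/∂y) dx ∧ dy.
  ∂Q/∂x = 2*x + y
  ∂P/∂y = -3*x
  integrand = ∂Q/∂x - ∂P/∂y = 5*x + y.
Integrating over R: integral_0^1 integral_0^1 (5*x + y) dx dy = 3.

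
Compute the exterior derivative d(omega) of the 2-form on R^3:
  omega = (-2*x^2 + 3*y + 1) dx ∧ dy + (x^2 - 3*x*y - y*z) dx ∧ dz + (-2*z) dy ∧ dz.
d(omega) = (3*x + z) dx ∧ dy ∧ dz

For a 2-form omega = sum_{i<j} g_{ij} dx_i ∧ dx_j, the exterior derivative is
  d(omega) = sum_{i<j} d(g_{ij}) ∧ dx_i ∧ dx_j = sum_{i<j, k} (∂g_{ij}/∂x_k) dx_k ∧ dx_i ∧ dx_j.
Expand each term, using dx_k ∧ dx_i ∧ dx_j = sgn(permutation) dx_{(a)} ∧ dx_{(b)} ∧ dx_{(c)} with (a < b < c) sorted:
  d(x^2 - 3*x*y - y*z) includes (∂/∂y)(x^2 - 3*x*y - y*z) dy = (-3*x - z) dy, which multiplied by dx ∧ dz gives (3*x + z) dx ∧ dy ∧ dz
Collecting like 3-forms: d(omega) = (3*x + z) dx ∧ dy ∧ dz.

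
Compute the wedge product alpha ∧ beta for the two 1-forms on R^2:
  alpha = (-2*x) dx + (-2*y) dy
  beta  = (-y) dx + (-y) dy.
alpha ∧ beta = (2*y*(x - y)) dx ∧ dy

Distribute the wedge, using dx_i ∧ dx_j = -dx_j ∧ dx_i and dx_i ∧ dx_i = 0. For each pair (i, j) with i < j, the coefficient of dx_i ∧ dx_j in alpha ∧ beta is (alpha_i * beta_j - alpha_j * beta_i). Collecting: alpha ∧ beta = (2*y*(x - y)) dx ∧ dy.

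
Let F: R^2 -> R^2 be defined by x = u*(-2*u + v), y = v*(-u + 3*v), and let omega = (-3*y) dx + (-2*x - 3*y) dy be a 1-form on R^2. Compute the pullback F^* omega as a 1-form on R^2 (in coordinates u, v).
F^* omega = (2*u*v*(-8*u + 19*v)) du + (-4*u^3 + 26*u^2*v + 6*u*v^2 - 54*v^3) dv

Using F^*(f dg) = (f ∘ F) d(g ∘ F), substitute each coordinate x_i by F_i(u, v) in f_i, and replace dx_i by d F_i = (∂F_i/∂u) du + (∂F_i/∂v) dv.
  For the x component: f_1(F) = 3*v*(u - 3*v); d F_1 = (-4*u + v) du + (u) dv
  For the y component: f_2(F) = 4*u^2 + u*v - 9*v^2; d F_2 = (-v) du + (-u + 6*v) dv
Combining and collecting du, dv coefficients:
  coeff of du: 2*u*v*(-8*u + 19*v)
  coeff of dv: -4*u^3 + 26*u^2*v + 6*u*v^2 - 54*v^3
F^* omega = (2*u*v*(-8*u + 19*v)) du + (-4*u^3 + 26*u^2*v + 6*u*v^2 - 54*v^3) dv.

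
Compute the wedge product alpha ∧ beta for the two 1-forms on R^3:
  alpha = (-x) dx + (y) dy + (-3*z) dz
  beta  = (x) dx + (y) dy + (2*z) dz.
alpha ∧ beta = (-2*x*y) dx ∧ dy + (x*z) dx ∧ dz + (5*y*z) dy ∧ dz

Distribute the wedge, using dx_i ∧ dx_j = -dx_j ∧ dx_i and dx_i ∧ dx_i = 0. For each pair (i, j) with i < j, the coefficient of dx_i ∧ dx_j in alpha ∧ beta is (alpha_i * beta_j - alpha_j * beta_i). Collecting: alpha ∧ beta = (-2*x*y) dx ∧ dy + (x*z) dx ∧ dz + (5*y*z) dy ∧ dz.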